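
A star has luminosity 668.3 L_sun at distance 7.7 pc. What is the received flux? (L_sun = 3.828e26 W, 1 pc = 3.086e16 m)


F = L / (4*pi*d^2) = 2.558e+29 / (4*pi*(2.376e+17)^2) = 3.605e-07

3.605e-07 W/m^2


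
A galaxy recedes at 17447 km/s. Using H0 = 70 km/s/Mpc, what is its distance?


d = v / H0 = 17447 / 70 = 249.2429

249.2429 Mpc


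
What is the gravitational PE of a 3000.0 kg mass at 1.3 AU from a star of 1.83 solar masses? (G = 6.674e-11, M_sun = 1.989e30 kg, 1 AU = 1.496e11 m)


M = 1.83 * 1.989e30 kg = 3.63987e+30 kg; r = 1.3 AU * 1.496e11 m/AU = 1.9448e+11 m. U = -GM*m/r = -(6.674e-11 * 3.63987e+30 * 3000.0) / 1.9448e+11 = -3.747e+12

-3.747e+12 J


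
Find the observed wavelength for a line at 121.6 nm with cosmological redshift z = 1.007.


lam_obs = lam_emit * (1 + z) = 121.6 * (1 + 1.007) = 244.0512

244.0512 nm


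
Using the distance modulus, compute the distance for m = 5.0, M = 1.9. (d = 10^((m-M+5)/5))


d = 10^((m - M + 5)/5) = 10^((5.0 - 1.9 + 5)/5) = 41.6869

41.6869 pc


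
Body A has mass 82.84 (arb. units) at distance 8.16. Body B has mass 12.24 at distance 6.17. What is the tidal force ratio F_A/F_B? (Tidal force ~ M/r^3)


Ratio = (M1/r1^3) / (M2/r2^3) = (82.84/8.16^3) / (12.24/6.17^3) = 2.9258

2.9258


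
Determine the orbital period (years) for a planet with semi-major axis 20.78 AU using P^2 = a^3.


P = a^(3/2) = 20.78^1.5 = 94.7258

94.7258 years


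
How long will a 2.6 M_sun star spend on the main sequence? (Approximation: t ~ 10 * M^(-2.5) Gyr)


t = 10 * M^(-2.5) = 10 * 2.6^(-2.5) = 0.9174

0.9174 Gyr


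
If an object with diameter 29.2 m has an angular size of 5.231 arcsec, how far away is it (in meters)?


D = size / theta_rad, theta_rad = 5.231 * pi/(180*3600) = 2.536e-05, D = 1.151e+06

1.151e+06 m


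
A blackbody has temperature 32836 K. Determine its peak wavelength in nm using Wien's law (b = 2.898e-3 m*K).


lam_max = b / T = 2.898e-3 / 32836 = 8.826e-08 m = 88.2568 nm

88.2568 nm


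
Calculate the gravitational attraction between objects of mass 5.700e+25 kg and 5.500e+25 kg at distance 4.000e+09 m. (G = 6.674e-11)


F = G*m1*m2/r^2 = 6.674e-11 * 5.700e+25 * 5.500e+25 / (4.000e+09)^2 = 6.674e-11 * 3.135e+51 / 1.600e+19 = 1.308e+22

1.308e+22 N


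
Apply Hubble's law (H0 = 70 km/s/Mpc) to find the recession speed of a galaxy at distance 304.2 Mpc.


v = H0 * d = 70 * 304.2 = 21294.0

21294.0 km/s


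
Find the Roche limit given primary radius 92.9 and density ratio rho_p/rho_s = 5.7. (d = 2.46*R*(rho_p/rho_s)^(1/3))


d_Roche = 2.46 * 92.9 * 5.7^(1/3) = 408.2339

408.2339


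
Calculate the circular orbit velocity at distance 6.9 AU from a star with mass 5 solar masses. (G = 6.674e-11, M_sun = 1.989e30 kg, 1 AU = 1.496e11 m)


v = sqrt(GM/r) = sqrt(6.674e-11 * 9.945e+30 / 1.032e+12) = 25357.4252

25357.4252 m/s


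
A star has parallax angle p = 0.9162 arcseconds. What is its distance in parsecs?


d = 1/p = 1/0.9162 = 1.0915

1.0915 pc


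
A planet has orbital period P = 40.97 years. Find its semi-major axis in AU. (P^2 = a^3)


a = P^(2/3) = 40.97^(2/3) = 11.8844

11.8844 AU


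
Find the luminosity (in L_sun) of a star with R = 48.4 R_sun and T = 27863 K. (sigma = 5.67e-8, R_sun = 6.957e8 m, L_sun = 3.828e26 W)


R = 48.4 * 6.957e8 m = 3.367188e+10 m. L = 4*pi*R^2*sigma*T^4 = 4*pi*(3.367188e+10)^2 * 5.67e-8 * 27863^4 = 4.868993028e+32 W. L/L_sun = 4.868993028e+32 / 3.828e26 = 1.272e+06

1.272e+06 L_sun


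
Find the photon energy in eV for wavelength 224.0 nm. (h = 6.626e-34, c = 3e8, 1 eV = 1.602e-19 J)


E = hc/lambda = 6.626e-34 * 3e8 / 2.240e-07 = 8.874e-19 J = 5.5394 eV

5.5394 eV


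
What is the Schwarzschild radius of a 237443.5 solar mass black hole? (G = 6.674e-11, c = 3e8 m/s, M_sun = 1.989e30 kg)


M = 237443.5 * 1.989e30 kg = 4.722751215e+35 kg. rs = 2GM/c^2 = 2 * 6.674e-11 * 4.722751215e+35 / (3e8)^2 = 7.004e+08

7.004e+08 m


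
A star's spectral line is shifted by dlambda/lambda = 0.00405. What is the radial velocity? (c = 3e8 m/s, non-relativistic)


v = (dlambda/lambda) * c = 0.00405 * 3e8 = 1.215e+06

1.215e+06 m/s


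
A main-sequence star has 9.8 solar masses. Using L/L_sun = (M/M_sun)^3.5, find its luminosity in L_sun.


L/L_sun = (M/M_sun)^3.5 = 9.8^3.5 = 2946.397

2946.397 L_sun


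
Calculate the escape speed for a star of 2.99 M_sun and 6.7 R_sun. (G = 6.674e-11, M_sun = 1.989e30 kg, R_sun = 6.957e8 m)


M = 2.99 * 1.989e30 kg = 5.94711e+30 kg; R = 6.7 * 6.957e8 m = 4.66119e+09 m. v_esc = sqrt(2GM/R) = sqrt(2 * 6.674e-11 * 5.94711e+30 / 4.66119e+09) = 412679.2967

412679.2967 m/s


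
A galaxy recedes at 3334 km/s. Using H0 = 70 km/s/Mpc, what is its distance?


d = v / H0 = 3334 / 70 = 47.6286

47.6286 Mpc


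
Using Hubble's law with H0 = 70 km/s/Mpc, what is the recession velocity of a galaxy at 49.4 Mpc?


v = H0 * d = 70 * 49.4 = 3458.0

3458.0 km/s


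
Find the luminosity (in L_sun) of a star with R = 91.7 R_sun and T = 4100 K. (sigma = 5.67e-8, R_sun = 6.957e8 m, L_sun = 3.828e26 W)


R = 91.7 * 6.957e8 m = 6.379569e+10 m. L = 4*pi*R^2*sigma*T^4 = 4*pi*(6.379569e+10)^2 * 5.67e-8 * 4100^4 = 8.194284303e+29 W. L/L_sun = 8.194284303e+29 / 3.828e26 = 2140.6176

2140.6176 L_sun


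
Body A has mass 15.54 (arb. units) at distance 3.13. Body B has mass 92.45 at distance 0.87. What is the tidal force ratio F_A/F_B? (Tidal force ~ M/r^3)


Ratio = (M1/r1^3) / (M2/r2^3) = (15.54/3.13^3) / (92.45/0.87^3) = 0.0036

0.0036


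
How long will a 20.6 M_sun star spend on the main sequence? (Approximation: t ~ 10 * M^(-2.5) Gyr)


t = 10 * M^(-2.5) = 10 * 20.6^(-2.5) = 0.0052

0.0052 Gyr


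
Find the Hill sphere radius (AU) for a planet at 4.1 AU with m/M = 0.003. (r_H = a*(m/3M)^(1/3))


r_H = a * (m/3M)^(1/3) = 4.1 * (0.003/3)^(1/3) = 0.41

0.41 AU


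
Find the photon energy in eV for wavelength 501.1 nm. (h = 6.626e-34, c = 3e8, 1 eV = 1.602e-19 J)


E = hc/lambda = 6.626e-34 * 3e8 / 5.011e-07 = 3.967e-19 J = 2.4762 eV

2.4762 eV


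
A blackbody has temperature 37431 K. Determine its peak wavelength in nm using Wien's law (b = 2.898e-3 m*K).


lam_max = b / T = 2.898e-3 / 37431 = 7.742e-08 m = 77.4225 nm

77.4225 nm


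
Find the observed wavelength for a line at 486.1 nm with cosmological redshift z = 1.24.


lam_obs = lam_emit * (1 + z) = 486.1 * (1 + 1.24) = 1088.864

1088.864 nm


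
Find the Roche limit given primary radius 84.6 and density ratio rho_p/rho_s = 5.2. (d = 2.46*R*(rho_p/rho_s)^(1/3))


d_Roche = 2.46 * 84.6 * 5.2^(1/3) = 360.5564

360.5564


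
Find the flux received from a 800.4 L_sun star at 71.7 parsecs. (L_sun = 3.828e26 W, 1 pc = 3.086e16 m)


F = L / (4*pi*d^2) = 3.064e+29 / (4*pi*(2.213e+18)^2) = 4.980e-09

4.980e-09 W/m^2


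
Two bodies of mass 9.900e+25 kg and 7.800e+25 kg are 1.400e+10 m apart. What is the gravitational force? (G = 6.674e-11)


F = G*m1*m2/r^2 = 6.674e-11 * 9.900e+25 * 7.800e+25 / (1.400e+10)^2 = 6.674e-11 * 7.722e+51 / 1.960e+20 = 2.629e+21

2.629e+21 N


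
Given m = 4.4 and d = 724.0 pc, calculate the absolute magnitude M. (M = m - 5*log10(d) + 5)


M = m - 5*log10(d) + 5 = 4.4 - 5*log10(724.0) + 5 = -4.8987

-4.8987


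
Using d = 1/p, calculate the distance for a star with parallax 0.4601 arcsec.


d = 1/p = 1/0.4601 = 2.1734

2.1734 pc


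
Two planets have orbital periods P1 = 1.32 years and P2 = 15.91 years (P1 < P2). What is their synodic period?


1/P_syn = |1/P1 - 1/P2| = |1/1.32 - 1/15.91| => P_syn = 1.4394

1.4394 years


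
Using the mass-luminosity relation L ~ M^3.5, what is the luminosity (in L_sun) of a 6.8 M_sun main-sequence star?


L/L_sun = (M/M_sun)^3.5 = 6.8^3.5 = 819.9383

819.9383 L_sun


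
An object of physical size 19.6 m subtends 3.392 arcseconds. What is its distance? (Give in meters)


D = size / theta_rad, theta_rad = 3.392 * pi/(180*3600) = 1.644e-05, D = 1.192e+06

1.192e+06 m


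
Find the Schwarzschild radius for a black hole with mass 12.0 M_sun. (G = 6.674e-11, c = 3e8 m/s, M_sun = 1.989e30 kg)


M = 12.0 * 1.989e30 kg = 2.3868e+31 kg. rs = 2GM/c^2 = 2 * 6.674e-11 * 2.3868e+31 / (3e8)^2 = 35398.896

35398.896 m


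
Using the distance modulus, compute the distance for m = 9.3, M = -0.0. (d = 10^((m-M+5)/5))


d = 10^((m - M + 5)/5) = 10^((9.3 - -0.0 + 5)/5) = 724.436

724.436 pc


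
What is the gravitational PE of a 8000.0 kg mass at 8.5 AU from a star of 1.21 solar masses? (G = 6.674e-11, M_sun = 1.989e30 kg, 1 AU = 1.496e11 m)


M = 1.21 * 1.989e30 kg = 2.40669e+30 kg; r = 8.5 AU * 1.496e11 m/AU = 1.2716e+12 m. U = -GM*m/r = -(6.674e-11 * 2.40669e+30 * 8000.0) / 1.2716e+12 = -1.011e+12

-1.011e+12 J


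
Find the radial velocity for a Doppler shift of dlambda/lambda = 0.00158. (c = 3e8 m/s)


v = (dlambda/lambda) * c = 0.00158 * 3e8 = 474000.0

474000.0 m/s


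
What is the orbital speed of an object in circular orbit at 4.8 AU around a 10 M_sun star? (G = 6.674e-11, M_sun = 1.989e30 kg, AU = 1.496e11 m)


v = sqrt(GM/r) = sqrt(6.674e-11 * 1.989e+31 / 7.181e+11) = 42995.6063

42995.6063 m/s


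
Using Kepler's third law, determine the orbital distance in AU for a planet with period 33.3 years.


a = P^(2/3) = 33.3^(2/3) = 10.3505

10.3505 AU


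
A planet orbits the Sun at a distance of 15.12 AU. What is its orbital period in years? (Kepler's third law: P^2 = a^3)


P = a^(3/2) = 15.12^1.5 = 58.7933

58.7933 years


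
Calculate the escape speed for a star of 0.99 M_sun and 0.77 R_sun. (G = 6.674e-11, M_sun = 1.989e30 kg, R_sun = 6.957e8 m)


M = 0.99 * 1.989e30 kg = 1.96911e+30 kg; R = 0.77 * 6.957e8 m = 5.35689e+08 m. v_esc = sqrt(2GM/R) = sqrt(2 * 6.674e-11 * 1.96911e+30 / 5.35689e+08) = 700465.4576

700465.4576 m/s


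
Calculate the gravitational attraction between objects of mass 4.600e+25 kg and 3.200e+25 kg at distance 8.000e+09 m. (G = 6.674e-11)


F = G*m1*m2/r^2 = 6.674e-11 * 4.600e+25 * 3.200e+25 / (8.000e+09)^2 = 6.674e-11 * 1.472e+51 / 6.400e+19 = 1.535e+21

1.535e+21 N


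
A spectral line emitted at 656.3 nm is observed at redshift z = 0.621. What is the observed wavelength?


lam_obs = lam_emit * (1 + z) = 656.3 * (1 + 0.621) = 1063.8623

1063.8623 nm


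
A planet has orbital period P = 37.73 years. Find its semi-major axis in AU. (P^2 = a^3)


a = P^(2/3) = 37.73^(2/3) = 11.2493

11.2493 AU


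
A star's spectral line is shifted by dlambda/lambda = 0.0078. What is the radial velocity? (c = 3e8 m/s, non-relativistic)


v = (dlambda/lambda) * c = 0.0078 * 3e8 = 2.340e+06

2.340e+06 m/s


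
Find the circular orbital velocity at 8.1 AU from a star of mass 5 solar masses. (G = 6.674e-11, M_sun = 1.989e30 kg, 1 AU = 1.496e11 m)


v = sqrt(GM/r) = sqrt(6.674e-11 * 9.945e+30 / 1.212e+12) = 23403.8437

23403.8437 m/s


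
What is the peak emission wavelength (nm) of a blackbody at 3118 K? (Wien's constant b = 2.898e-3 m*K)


lam_max = b / T = 2.898e-3 / 3118 = 9.294e-07 m = 929.4419 nm

929.4419 nm


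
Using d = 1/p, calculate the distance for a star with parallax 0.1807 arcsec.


d = 1/p = 1/0.1807 = 5.534

5.534 pc


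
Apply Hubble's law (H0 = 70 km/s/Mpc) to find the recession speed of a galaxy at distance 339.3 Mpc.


v = H0 * d = 70 * 339.3 = 23751.0

23751.0 km/s


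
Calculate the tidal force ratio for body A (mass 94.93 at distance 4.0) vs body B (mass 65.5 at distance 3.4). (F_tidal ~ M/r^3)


Ratio = (M1/r1^3) / (M2/r2^3) = (94.93/4.0^3) / (65.5/3.4^3) = 0.8901

0.8901


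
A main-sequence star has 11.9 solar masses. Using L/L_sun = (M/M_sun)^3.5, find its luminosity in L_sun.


L/L_sun = (M/M_sun)^3.5 = 11.9^3.5 = 5813.188

5813.188 L_sun


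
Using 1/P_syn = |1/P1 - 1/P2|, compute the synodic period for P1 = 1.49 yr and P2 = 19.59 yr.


1/P_syn = |1/P1 - 1/P2| = |1/1.49 - 1/19.59| => P_syn = 1.6127

1.6127 years


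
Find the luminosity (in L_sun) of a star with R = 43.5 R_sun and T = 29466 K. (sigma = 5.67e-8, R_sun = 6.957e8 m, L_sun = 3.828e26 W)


R = 43.5 * 6.957e8 m = 3.026295e+10 m. L = 4*pi*R^2*sigma*T^4 = 4*pi*(3.026295e+10)^2 * 5.67e-8 * 29466^4 = 4.919264581e+32 W. L/L_sun = 4.919264581e+32 / 3.828e26 = 1.285e+06

1.285e+06 L_sun


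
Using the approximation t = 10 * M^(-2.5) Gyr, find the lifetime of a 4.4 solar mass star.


t = 10 * M^(-2.5) = 10 * 4.4^(-2.5) = 0.2462

0.2462 Gyr


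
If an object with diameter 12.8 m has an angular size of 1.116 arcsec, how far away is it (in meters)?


D = size / theta_rad, theta_rad = 1.116 * pi/(180*3600) = 5.411e-06, D = 2.366e+06

2.366e+06 m


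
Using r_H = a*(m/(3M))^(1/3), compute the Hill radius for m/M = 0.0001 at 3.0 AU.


r_H = a * (m/3M)^(1/3) = 3.0 * (0.0001/3)^(1/3) = 0.0965

0.0965 AU


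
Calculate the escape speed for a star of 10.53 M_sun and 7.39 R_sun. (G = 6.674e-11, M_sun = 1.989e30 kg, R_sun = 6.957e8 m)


M = 10.53 * 1.989e30 kg = 2.094417e+31 kg; R = 7.39 * 6.957e8 m = 5.141223e+09 m. v_esc = sqrt(2GM/R) = sqrt(2 * 6.674e-11 * 2.094417e+31 / 5.141223e+09) = 737405.6405

737405.6405 m/s


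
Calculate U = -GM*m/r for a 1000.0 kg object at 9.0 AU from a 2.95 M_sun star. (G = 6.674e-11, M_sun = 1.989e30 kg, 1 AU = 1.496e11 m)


M = 2.95 * 1.989e30 kg = 5.86755e+30 kg; r = 9.0 AU * 1.496e11 m/AU = 1.3464e+12 m. U = -GM*m/r = -(6.674e-11 * 5.86755e+30 * 1000.0) / 1.3464e+12 = -2.908e+11

-2.908e+11 J


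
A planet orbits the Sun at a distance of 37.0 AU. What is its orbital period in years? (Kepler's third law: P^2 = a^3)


P = a^(3/2) = 37.0^1.5 = 225.0622

225.0622 years


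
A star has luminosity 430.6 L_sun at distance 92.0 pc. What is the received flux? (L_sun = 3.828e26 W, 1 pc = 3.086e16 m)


F = L / (4*pi*d^2) = 1.648e+29 / (4*pi*(2.839e+18)^2) = 1.627e-09

1.627e-09 W/m^2


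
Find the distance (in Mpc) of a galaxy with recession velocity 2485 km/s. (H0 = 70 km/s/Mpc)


d = v / H0 = 2485 / 70 = 35.5

35.5 Mpc


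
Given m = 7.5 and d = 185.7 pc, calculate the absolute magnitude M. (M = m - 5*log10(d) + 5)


M = m - 5*log10(d) + 5 = 7.5 - 5*log10(185.7) + 5 = 1.1559

1.1559


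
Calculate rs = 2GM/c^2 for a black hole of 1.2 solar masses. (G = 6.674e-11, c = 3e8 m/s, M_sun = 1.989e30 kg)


M = 1.2 * 1.989e30 kg = 2.3868e+30 kg. rs = 2GM/c^2 = 2 * 6.674e-11 * 2.3868e+30 / (3e8)^2 = 3539.8896

3539.8896 m


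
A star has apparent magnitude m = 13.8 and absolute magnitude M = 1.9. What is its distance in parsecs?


d = 10^((m - M + 5)/5) = 10^((13.8 - 1.9 + 5)/5) = 2398.8329

2398.8329 pc


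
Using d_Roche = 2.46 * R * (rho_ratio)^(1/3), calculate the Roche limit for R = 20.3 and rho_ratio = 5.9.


d_Roche = 2.46 * 20.3 * 5.9^(1/3) = 90.2364

90.2364


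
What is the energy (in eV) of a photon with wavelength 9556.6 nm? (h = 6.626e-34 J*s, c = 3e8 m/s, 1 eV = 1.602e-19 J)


E = hc/lambda = 6.626e-34 * 3e8 / 9.557e-06 = 2.080e-20 J = 0.1298 eV

0.1298 eV


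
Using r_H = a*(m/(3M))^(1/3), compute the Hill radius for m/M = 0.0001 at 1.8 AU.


r_H = a * (m/3M)^(1/3) = 1.8 * (0.0001/3)^(1/3) = 0.0579

0.0579 AU


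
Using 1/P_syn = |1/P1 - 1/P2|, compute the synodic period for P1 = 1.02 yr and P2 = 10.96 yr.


1/P_syn = |1/P1 - 1/P2| = |1/1.02 - 1/10.96| => P_syn = 1.1247

1.1247 years


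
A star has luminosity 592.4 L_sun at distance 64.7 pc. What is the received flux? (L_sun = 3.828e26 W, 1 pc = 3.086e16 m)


F = L / (4*pi*d^2) = 2.268e+29 / (4*pi*(1.997e+18)^2) = 4.527e-09

4.527e-09 W/m^2


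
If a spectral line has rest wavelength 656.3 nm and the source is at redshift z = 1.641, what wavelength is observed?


lam_obs = lam_emit * (1 + z) = 656.3 * (1 + 1.641) = 1733.2883

1733.2883 nm


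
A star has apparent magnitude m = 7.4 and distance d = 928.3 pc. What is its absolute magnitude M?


M = m - 5*log10(d) + 5 = 7.4 - 5*log10(928.3) + 5 = -2.4384

-2.4384


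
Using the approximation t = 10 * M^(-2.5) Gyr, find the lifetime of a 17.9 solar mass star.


t = 10 * M^(-2.5) = 10 * 17.9^(-2.5) = 0.0074

0.0074 Gyr


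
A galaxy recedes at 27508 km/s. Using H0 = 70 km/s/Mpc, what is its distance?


d = v / H0 = 27508 / 70 = 392.9714

392.9714 Mpc


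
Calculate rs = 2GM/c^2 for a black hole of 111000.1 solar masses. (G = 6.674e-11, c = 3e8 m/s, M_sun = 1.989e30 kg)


M = 111000.1 * 1.989e30 kg = 2.207791989e+35 kg. rs = 2GM/c^2 = 2 * 6.674e-11 * 2.207791989e+35 / (3e8)^2 = 3.274e+08

3.274e+08 m


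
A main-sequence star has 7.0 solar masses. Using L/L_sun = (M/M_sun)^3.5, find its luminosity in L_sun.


L/L_sun = (M/M_sun)^3.5 = 7.0^3.5 = 907.4927

907.4927 L_sun


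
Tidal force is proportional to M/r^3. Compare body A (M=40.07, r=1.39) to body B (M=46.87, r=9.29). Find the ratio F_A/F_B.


Ratio = (M1/r1^3) / (M2/r2^3) = (40.07/1.39^3) / (46.87/9.29^3) = 255.2273

255.2273


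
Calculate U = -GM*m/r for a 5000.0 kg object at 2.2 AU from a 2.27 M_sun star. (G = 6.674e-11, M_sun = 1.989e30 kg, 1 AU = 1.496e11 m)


M = 2.27 * 1.989e30 kg = 4.51503e+30 kg; r = 2.2 AU * 1.496e11 m/AU = 3.2912e+11 m. U = -GM*m/r = -(6.674e-11 * 4.51503e+30 * 5000.0) / 3.2912e+11 = -4.578e+12

-4.578e+12 J


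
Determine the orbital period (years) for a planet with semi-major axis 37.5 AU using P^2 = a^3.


P = a^(3/2) = 37.5^1.5 = 229.6397

229.6397 years


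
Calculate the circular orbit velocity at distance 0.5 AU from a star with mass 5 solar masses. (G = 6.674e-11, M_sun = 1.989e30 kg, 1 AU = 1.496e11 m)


v = sqrt(GM/r) = sqrt(6.674e-11 * 9.945e+30 / 7.480e+10) = 94198.6537

94198.6537 m/s


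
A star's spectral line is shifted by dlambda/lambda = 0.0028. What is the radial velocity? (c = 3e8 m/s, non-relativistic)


v = (dlambda/lambda) * c = 0.0028 * 3e8 = 840000.0

840000.0 m/s


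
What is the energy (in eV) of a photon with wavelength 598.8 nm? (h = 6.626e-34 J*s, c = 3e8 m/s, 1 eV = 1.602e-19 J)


E = hc/lambda = 6.626e-34 * 3e8 / 5.988e-07 = 3.320e-19 J = 2.0722 eV

2.0722 eV


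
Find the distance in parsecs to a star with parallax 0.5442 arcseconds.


d = 1/p = 1/0.5442 = 1.8376

1.8376 pc


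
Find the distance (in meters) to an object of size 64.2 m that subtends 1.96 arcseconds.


D = size / theta_rad, theta_rad = 1.96 * pi/(180*3600) = 9.502e-06, D = 6.756e+06

6.756e+06 m


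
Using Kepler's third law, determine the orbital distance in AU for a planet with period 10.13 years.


a = P^(2/3) = 10.13^(2/3) = 4.6817

4.6817 AU


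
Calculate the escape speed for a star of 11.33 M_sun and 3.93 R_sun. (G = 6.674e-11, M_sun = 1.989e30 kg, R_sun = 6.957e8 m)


M = 11.33 * 1.989e30 kg = 2.253537e+31 kg; R = 3.93 * 6.957e8 m = 2.734101e+09 m. v_esc = sqrt(2GM/R) = sqrt(2 * 6.674e-11 * 2.253537e+31 / 2.734101e+09) = 1.049e+06

1.049e+06 m/s


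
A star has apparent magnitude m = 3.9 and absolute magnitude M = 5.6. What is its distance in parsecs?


d = 10^((m - M + 5)/5) = 10^((3.9 - 5.6 + 5)/5) = 4.5709

4.5709 pc


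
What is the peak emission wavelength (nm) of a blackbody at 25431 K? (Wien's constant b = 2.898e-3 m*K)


lam_max = b / T = 2.898e-3 / 25431 = 1.140e-07 m = 113.9554 nm

113.9554 nm


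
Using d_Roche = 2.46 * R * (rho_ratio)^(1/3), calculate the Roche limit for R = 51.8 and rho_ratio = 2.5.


d_Roche = 2.46 * 51.8 * 2.5^(1/3) = 172.9464

172.9464


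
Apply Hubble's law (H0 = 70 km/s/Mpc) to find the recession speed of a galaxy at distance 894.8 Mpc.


v = H0 * d = 70 * 894.8 = 62636.0

62636.0 km/s


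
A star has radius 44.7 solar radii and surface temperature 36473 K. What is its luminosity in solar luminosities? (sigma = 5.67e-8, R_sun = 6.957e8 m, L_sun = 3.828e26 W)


R = 44.7 * 6.957e8 m = 3.109779e+10 m. L = 4*pi*R^2*sigma*T^4 = 4*pi*(3.109779e+10)^2 * 5.67e-8 * 36473^4 = 1.219376785e+33 W. L/L_sun = 1.219376785e+33 / 3.828e26 = 3.185e+06

3.185e+06 L_sun


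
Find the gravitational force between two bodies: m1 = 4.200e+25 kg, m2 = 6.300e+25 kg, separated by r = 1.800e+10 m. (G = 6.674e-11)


F = G*m1*m2/r^2 = 6.674e-11 * 4.200e+25 * 6.300e+25 / (1.800e+10)^2 = 6.674e-11 * 2.646e+51 / 3.240e+20 = 5.450e+20

5.450e+20 N


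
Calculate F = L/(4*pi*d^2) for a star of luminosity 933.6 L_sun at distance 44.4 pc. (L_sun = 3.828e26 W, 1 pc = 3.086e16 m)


F = L / (4*pi*d^2) = 3.574e+29 / (4*pi*(1.370e+18)^2) = 1.515e-08

1.515e-08 W/m^2


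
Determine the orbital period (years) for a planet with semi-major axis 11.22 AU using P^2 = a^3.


P = a^(3/2) = 11.22^1.5 = 37.5828

37.5828 years


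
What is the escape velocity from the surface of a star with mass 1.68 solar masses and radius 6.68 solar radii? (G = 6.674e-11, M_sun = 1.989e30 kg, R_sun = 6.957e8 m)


M = 1.68 * 1.989e30 kg = 3.34152e+30 kg; R = 6.68 * 6.957e8 m = 4.647276e+09 m. v_esc = sqrt(2GM/R) = sqrt(2 * 6.674e-11 * 3.34152e+30 / 4.647276e+09) = 309799.6327

309799.6327 m/s


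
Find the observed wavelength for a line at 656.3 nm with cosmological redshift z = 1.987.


lam_obs = lam_emit * (1 + z) = 656.3 * (1 + 1.987) = 1960.3681

1960.3681 nm


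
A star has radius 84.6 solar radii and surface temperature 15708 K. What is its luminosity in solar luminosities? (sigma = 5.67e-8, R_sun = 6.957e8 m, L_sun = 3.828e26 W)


R = 84.6 * 6.957e8 m = 5.885622e+10 m. L = 4*pi*R^2*sigma*T^4 = 4*pi*(5.885622e+10)^2 * 5.67e-8 * 15708^4 = 1.502661731e+32 W. L/L_sun = 1.502661731e+32 / 3.828e26 = 392544.8617

392544.8617 L_sun


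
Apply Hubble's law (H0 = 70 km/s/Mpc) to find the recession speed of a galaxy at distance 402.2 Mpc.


v = H0 * d = 70 * 402.2 = 28154.0

28154.0 km/s


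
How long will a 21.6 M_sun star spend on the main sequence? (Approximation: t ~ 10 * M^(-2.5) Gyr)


t = 10 * M^(-2.5) = 10 * 21.6^(-2.5) = 0.0046

0.0046 Gyr


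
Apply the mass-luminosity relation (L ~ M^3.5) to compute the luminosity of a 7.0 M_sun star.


L/L_sun = (M/M_sun)^3.5 = 7.0^3.5 = 907.4927

907.4927 L_sun


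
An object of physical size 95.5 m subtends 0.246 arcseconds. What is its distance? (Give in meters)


D = size / theta_rad, theta_rad = 0.246 * pi/(180*3600) = 1.193e-06, D = 8.007e+07

8.007e+07 m


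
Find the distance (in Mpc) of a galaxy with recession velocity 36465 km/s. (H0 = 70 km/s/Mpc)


d = v / H0 = 36465 / 70 = 520.9286

520.9286 Mpc


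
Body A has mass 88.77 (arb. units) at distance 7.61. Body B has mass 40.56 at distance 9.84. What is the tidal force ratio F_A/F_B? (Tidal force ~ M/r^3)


Ratio = (M1/r1^3) / (M2/r2^3) = (88.77/7.61^3) / (40.56/9.84^3) = 4.7315

4.7315


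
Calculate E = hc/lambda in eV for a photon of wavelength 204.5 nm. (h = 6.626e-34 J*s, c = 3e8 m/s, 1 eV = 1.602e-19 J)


E = hc/lambda = 6.626e-34 * 3e8 / 2.045e-07 = 9.720e-19 J = 6.0676 eV

6.0676 eV


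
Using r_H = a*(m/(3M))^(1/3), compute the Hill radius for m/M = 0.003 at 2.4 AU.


r_H = a * (m/3M)^(1/3) = 2.4 * (0.003/3)^(1/3) = 0.24

0.24 AU


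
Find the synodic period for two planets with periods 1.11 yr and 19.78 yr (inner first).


1/P_syn = |1/P1 - 1/P2| = |1/1.11 - 1/19.78| => P_syn = 1.176

1.176 years


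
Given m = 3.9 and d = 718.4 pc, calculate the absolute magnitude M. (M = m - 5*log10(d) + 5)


M = m - 5*log10(d) + 5 = 3.9 - 5*log10(718.4) + 5 = -5.3818

-5.3818


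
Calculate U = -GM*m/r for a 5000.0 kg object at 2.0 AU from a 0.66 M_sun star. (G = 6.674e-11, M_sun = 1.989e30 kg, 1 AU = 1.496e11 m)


M = 0.66 * 1.989e30 kg = 1.31274e+30 kg; r = 2.0 AU * 1.496e11 m/AU = 2.992e+11 m. U = -GM*m/r = -(6.674e-11 * 1.31274e+30 * 5000.0) / 2.992e+11 = -1.464e+12

-1.464e+12 J


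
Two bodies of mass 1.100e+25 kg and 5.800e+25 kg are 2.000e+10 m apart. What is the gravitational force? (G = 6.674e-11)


F = G*m1*m2/r^2 = 6.674e-11 * 1.100e+25 * 5.800e+25 / (2.000e+10)^2 = 6.674e-11 * 6.380e+50 / 4.000e+20 = 1.065e+20

1.065e+20 N


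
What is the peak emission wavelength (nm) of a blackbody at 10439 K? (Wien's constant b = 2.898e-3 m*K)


lam_max = b / T = 2.898e-3 / 10439 = 2.776e-07 m = 277.6128 nm

277.6128 nm


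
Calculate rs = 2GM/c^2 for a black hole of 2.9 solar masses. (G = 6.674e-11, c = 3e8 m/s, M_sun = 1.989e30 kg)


M = 2.9 * 1.989e30 kg = 5.7681e+30 kg. rs = 2GM/c^2 = 2 * 6.674e-11 * 5.7681e+30 / (3e8)^2 = 8554.7332

8554.7332 m


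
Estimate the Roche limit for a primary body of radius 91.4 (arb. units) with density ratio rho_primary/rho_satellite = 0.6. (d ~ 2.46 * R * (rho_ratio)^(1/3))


d_Roche = 2.46 * 91.4 * 0.6^(1/3) = 189.6408

189.6408


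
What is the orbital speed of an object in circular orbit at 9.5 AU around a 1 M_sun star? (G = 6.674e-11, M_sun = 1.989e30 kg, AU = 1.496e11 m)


v = sqrt(GM/r) = sqrt(6.674e-11 * 1.989e+30 / 1.421e+12) = 9664.578

9664.578 m/s


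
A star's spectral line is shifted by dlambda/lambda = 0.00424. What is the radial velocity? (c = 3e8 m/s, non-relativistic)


v = (dlambda/lambda) * c = 0.00424 * 3e8 = 1.272e+06

1.272e+06 m/s


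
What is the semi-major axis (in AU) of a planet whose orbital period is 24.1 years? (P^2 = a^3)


a = P^(2/3) = 24.1^(2/3) = 8.3434

8.3434 AU


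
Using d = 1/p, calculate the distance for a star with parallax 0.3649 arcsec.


d = 1/p = 1/0.3649 = 2.7405

2.7405 pc


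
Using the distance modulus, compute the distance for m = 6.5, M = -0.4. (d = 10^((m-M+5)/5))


d = 10^((m - M + 5)/5) = 10^((6.5 - -0.4 + 5)/5) = 239.8833

239.8833 pc


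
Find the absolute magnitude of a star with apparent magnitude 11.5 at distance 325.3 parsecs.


M = m - 5*log10(d) + 5 = 11.5 - 5*log10(325.3) + 5 = 3.9386

3.9386


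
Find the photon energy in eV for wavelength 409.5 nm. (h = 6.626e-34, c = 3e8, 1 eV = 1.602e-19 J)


E = hc/lambda = 6.626e-34 * 3e8 / 4.095e-07 = 4.854e-19 J = 3.0301 eV

3.0301 eV


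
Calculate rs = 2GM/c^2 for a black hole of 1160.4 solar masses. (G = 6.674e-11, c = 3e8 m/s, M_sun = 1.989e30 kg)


M = 1160.4 * 1.989e30 kg = 2.3080356e+33 kg. rs = 2GM/c^2 = 2 * 6.674e-11 * 2.3080356e+33 / (3e8)^2 = 3.423e+06

3.423e+06 m


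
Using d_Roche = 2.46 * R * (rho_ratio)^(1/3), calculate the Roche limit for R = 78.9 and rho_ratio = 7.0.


d_Roche = 2.46 * 78.9 * 7.0^(1/3) = 371.2885

371.2885


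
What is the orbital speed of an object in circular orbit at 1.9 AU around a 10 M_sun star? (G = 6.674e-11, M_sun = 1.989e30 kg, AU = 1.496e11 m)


v = sqrt(GM/r) = sqrt(6.674e-11 * 1.989e+31 / 2.842e+11) = 68338.8861

68338.8861 m/s


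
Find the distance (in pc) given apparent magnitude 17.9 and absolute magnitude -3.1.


d = 10^((m - M + 5)/5) = 10^((17.9 - -3.1 + 5)/5) = 158489.3192

158489.3192 pc


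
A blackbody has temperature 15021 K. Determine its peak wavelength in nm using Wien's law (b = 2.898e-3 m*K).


lam_max = b / T = 2.898e-3 / 15021 = 1.929e-07 m = 192.9299 nm

192.9299 nm


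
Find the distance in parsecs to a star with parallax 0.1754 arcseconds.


d = 1/p = 1/0.1754 = 5.7013

5.7013 pc


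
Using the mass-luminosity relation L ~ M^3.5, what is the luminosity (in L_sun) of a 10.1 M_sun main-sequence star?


L/L_sun = (M/M_sun)^3.5 = 10.1^3.5 = 3274.3478

3274.3478 L_sun


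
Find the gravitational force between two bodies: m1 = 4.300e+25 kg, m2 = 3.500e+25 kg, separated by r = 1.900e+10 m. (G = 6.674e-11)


F = G*m1*m2/r^2 = 6.674e-11 * 4.300e+25 * 3.500e+25 / (1.900e+10)^2 = 6.674e-11 * 1.505e+51 / 3.610e+20 = 2.782e+20

2.782e+20 N


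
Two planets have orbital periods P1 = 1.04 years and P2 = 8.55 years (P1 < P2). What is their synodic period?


1/P_syn = |1/P1 - 1/P2| = |1/1.04 - 1/8.55| => P_syn = 1.184

1.184 years


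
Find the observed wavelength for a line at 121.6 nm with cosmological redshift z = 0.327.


lam_obs = lam_emit * (1 + z) = 121.6 * (1 + 0.327) = 161.3632

161.3632 nm


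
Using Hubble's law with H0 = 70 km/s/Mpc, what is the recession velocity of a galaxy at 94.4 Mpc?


v = H0 * d = 70 * 94.4 = 6608.0

6608.0 km/s


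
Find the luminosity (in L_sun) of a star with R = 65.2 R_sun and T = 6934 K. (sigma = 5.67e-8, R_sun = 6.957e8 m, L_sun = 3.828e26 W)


R = 65.2 * 6.957e8 m = 4.535964e+10 m. L = 4*pi*R^2*sigma*T^4 = 4*pi*(4.535964e+10)^2 * 5.67e-8 * 6934^4 = 3.388968018e+30 W. L/L_sun = 3.388968018e+30 / 3.828e26 = 8853.1035

8853.1035 L_sun


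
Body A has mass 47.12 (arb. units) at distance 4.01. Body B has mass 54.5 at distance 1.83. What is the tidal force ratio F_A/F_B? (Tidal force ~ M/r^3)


Ratio = (M1/r1^3) / (M2/r2^3) = (47.12/4.01^3) / (54.5/1.83^3) = 0.0822

0.0822


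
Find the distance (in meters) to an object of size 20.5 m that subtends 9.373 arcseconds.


D = size / theta_rad, theta_rad = 9.373 * pi/(180*3600) = 4.544e-05, D = 451128.6171

451128.6171 m


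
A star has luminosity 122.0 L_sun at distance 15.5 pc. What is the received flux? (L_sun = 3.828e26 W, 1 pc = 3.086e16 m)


F = L / (4*pi*d^2) = 4.670e+28 / (4*pi*(4.783e+17)^2) = 1.624e-08

1.624e-08 W/m^2


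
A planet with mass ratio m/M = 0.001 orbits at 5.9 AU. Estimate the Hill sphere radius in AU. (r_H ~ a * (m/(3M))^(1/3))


r_H = a * (m/3M)^(1/3) = 5.9 * (0.001/3)^(1/3) = 0.4091

0.4091 AU


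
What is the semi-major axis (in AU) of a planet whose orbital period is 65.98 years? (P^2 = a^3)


a = P^(2/3) = 65.98^(2/3) = 16.3283

16.3283 AU


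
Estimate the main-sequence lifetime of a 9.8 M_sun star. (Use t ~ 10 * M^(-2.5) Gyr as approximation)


t = 10 * M^(-2.5) = 10 * 9.8^(-2.5) = 0.0333

0.0333 Gyr


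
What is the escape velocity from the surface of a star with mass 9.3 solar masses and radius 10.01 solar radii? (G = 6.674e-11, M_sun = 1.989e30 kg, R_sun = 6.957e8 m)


M = 9.3 * 1.989e30 kg = 1.84977e+31 kg; R = 10.01 * 6.957e8 m = 6.963957e+09 m. v_esc = sqrt(2GM/R) = sqrt(2 * 6.674e-11 * 1.84977e+31 / 6.963957e+09) = 595441.2592

595441.2592 m/s


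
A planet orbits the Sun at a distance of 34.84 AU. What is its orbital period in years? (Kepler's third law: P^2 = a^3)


P = a^(3/2) = 34.84^1.5 = 205.6446

205.6446 years


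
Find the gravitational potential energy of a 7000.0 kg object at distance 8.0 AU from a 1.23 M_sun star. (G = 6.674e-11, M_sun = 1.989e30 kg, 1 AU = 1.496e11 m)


M = 1.23 * 1.989e30 kg = 2.44647e+30 kg; r = 8.0 AU * 1.496e11 m/AU = 1.1968e+12 m. U = -GM*m/r = -(6.674e-11 * 2.44647e+30 * 7000.0) / 1.1968e+12 = -9.550e+11

-9.550e+11 J


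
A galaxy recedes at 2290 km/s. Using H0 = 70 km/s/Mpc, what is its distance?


d = v / H0 = 2290 / 70 = 32.7143

32.7143 Mpc


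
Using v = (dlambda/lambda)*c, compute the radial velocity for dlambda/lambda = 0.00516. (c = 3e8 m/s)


v = (dlambda/lambda) * c = 0.00516 * 3e8 = 1.548e+06

1.548e+06 m/s


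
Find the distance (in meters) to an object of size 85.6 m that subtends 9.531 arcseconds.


D = size / theta_rad, theta_rad = 9.531 * pi/(180*3600) = 4.621e-05, D = 1.853e+06

1.853e+06 m


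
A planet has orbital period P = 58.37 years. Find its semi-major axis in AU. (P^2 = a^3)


a = P^(2/3) = 58.37^(2/3) = 15.0473

15.0473 AU


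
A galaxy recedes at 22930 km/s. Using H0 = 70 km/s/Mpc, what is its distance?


d = v / H0 = 22930 / 70 = 327.5714

327.5714 Mpc


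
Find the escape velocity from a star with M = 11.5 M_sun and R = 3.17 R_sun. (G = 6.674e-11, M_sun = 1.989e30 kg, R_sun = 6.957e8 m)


M = 11.5 * 1.989e30 kg = 2.28735e+31 kg; R = 3.17 * 6.957e8 m = 2.205369e+09 m. v_esc = sqrt(2GM/R) = sqrt(2 * 6.674e-11 * 2.28735e+31 / 2.205369e+09) = 1.177e+06

1.177e+06 m/s


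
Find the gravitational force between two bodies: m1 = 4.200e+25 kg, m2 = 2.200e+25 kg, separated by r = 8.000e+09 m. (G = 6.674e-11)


F = G*m1*m2/r^2 = 6.674e-11 * 4.200e+25 * 2.200e+25 / (8.000e+09)^2 = 6.674e-11 * 9.240e+50 / 6.400e+19 = 9.636e+20

9.636e+20 N


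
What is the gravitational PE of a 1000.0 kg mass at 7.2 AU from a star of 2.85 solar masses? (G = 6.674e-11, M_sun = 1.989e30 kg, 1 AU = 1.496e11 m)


M = 2.85 * 1.989e30 kg = 5.66865e+30 kg; r = 7.2 AU * 1.496e11 m/AU = 1.07712e+12 m. U = -GM*m/r = -(6.674e-11 * 5.66865e+30 * 1000.0) / 1.07712e+12 = -3.512e+11

-3.512e+11 J


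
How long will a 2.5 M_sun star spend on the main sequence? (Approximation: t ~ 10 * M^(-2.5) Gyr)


t = 10 * M^(-2.5) = 10 * 2.5^(-2.5) = 1.0119

1.0119 Gyr


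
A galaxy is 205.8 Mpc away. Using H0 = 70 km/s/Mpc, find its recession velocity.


v = H0 * d = 70 * 205.8 = 14406.0

14406.0 km/s


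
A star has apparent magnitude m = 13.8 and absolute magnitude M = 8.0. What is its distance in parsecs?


d = 10^((m - M + 5)/5) = 10^((13.8 - 8.0 + 5)/5) = 144.544

144.544 pc


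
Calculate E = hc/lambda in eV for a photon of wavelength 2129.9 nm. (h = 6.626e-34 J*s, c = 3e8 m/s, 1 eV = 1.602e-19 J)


E = hc/lambda = 6.626e-34 * 3e8 / 2.130e-06 = 9.333e-20 J = 0.5826 eV

0.5826 eV


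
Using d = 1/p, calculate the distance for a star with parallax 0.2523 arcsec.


d = 1/p = 1/0.2523 = 3.9635

3.9635 pc


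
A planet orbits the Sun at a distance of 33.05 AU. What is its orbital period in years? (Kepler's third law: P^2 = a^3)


P = a^(3/2) = 33.05^1.5 = 190.0016

190.0016 years


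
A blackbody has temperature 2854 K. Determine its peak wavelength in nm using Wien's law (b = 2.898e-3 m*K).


lam_max = b / T = 2.898e-3 / 2854 = 1.015e-06 m = 1015.417 nm

1015.417 nm


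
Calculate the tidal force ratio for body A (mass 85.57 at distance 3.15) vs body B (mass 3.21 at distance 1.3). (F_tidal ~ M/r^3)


Ratio = (M1/r1^3) / (M2/r2^3) = (85.57/3.15^3) / (3.21/1.3^3) = 1.8738

1.8738


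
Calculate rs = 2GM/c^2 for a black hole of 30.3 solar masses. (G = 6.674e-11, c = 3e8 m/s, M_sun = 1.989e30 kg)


M = 30.3 * 1.989e30 kg = 6.02667e+31 kg. rs = 2GM/c^2 = 2 * 6.674e-11 * 6.02667e+31 / (3e8)^2 = 89382.2124

89382.2124 m


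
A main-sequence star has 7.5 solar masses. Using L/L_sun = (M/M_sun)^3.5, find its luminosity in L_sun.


L/L_sun = (M/M_sun)^3.5 = 7.5^3.5 = 1155.3523

1155.3523 L_sun


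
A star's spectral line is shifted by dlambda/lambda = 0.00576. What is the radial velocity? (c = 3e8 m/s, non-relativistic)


v = (dlambda/lambda) * c = 0.00576 * 3e8 = 1.728e+06

1.728e+06 m/s


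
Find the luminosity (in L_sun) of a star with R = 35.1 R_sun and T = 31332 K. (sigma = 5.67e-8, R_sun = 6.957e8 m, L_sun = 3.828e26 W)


R = 35.1 * 6.957e8 m = 2.441907e+10 m. L = 4*pi*R^2*sigma*T^4 = 4*pi*(2.441907e+10)^2 * 5.67e-8 * 31332^4 = 4.094526008e+32 W. L/L_sun = 4.094526008e+32 / 3.828e26 = 1.070e+06

1.070e+06 L_sun


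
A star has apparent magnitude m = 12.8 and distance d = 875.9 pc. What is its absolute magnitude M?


M = m - 5*log10(d) + 5 = 12.8 - 5*log10(875.9) + 5 = 3.0877

3.0877


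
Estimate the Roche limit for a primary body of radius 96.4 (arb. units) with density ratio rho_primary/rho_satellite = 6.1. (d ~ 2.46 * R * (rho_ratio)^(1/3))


d_Roche = 2.46 * 96.4 * 6.1^(1/3) = 433.3001

433.3001


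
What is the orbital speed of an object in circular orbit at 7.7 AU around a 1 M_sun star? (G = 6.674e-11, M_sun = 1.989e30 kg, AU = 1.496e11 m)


v = sqrt(GM/r) = sqrt(6.674e-11 * 1.989e+30 / 1.152e+12) = 10734.9329

10734.9329 m/s


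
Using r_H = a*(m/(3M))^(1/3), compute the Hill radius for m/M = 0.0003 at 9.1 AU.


r_H = a * (m/3M)^(1/3) = 9.1 * (0.0003/3)^(1/3) = 0.4224

0.4224 AU


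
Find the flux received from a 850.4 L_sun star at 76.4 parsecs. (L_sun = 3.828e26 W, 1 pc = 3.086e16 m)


F = L / (4*pi*d^2) = 3.255e+29 / (4*pi*(2.358e+18)^2) = 4.660e-09

4.660e-09 W/m^2


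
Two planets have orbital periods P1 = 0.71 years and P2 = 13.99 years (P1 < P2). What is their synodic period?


1/P_syn = |1/P1 - 1/P2| = |1/0.71 - 1/13.99| => P_syn = 0.748

0.748 years


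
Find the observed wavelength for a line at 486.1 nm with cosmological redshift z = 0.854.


lam_obs = lam_emit * (1 + z) = 486.1 * (1 + 0.854) = 901.2294

901.2294 nm


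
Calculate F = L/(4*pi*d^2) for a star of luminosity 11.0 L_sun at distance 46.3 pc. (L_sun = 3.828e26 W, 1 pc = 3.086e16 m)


F = L / (4*pi*d^2) = 4.211e+27 / (4*pi*(1.429e+18)^2) = 1.641e-10

1.641e-10 W/m^2


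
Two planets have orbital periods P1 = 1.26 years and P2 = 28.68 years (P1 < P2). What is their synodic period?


1/P_syn = |1/P1 - 1/P2| = |1/1.26 - 1/28.68| => P_syn = 1.3179

1.3179 years


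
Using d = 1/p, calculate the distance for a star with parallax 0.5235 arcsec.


d = 1/p = 1/0.5235 = 1.9102

1.9102 pc


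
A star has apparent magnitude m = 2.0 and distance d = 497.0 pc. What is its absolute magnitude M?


M = m - 5*log10(d) + 5 = 2.0 - 5*log10(497.0) + 5 = -6.4818

-6.4818


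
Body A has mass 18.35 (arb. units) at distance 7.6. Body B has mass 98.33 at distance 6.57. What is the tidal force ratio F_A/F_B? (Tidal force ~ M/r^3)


Ratio = (M1/r1^3) / (M2/r2^3) = (18.35/7.6^3) / (98.33/6.57^3) = 0.1206

0.1206


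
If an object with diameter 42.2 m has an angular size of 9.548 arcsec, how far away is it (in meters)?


D = size / theta_rad, theta_rad = 9.548 * pi/(180*3600) = 4.629e-05, D = 911643.7813

911643.7813 m


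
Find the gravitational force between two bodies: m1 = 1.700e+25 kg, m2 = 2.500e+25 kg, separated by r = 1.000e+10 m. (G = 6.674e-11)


F = G*m1*m2/r^2 = 6.674e-11 * 1.700e+25 * 2.500e+25 / (1.000e+10)^2 = 6.674e-11 * 4.250e+50 / 1.000e+20 = 2.836e+20

2.836e+20 N


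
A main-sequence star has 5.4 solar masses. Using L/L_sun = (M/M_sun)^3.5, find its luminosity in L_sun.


L/L_sun = (M/M_sun)^3.5 = 5.4^3.5 = 365.9133

365.9133 L_sun


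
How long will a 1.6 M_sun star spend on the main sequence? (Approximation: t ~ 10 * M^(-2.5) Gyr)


t = 10 * M^(-2.5) = 10 * 1.6^(-2.5) = 3.0882

3.0882 Gyr


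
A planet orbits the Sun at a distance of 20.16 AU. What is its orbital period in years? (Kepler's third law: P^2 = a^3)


P = a^(3/2) = 20.16^1.5 = 90.5182

90.5182 years


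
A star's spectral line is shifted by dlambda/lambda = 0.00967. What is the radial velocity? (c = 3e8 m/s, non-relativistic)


v = (dlambda/lambda) * c = 0.00967 * 3e8 = 2.901e+06

2.901e+06 m/s


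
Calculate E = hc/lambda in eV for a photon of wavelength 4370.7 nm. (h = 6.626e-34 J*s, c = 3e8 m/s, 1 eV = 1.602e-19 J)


E = hc/lambda = 6.626e-34 * 3e8 / 4.371e-06 = 4.548e-20 J = 0.2839 eV

0.2839 eV


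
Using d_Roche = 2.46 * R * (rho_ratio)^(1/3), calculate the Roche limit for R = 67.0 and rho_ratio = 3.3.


d_Roche = 2.46 * 67.0 * 3.3^(1/3) = 245.3849

245.3849


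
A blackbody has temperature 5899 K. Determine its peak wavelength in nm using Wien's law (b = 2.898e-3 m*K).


lam_max = b / T = 2.898e-3 / 5899 = 4.913e-07 m = 491.2697 nm

491.2697 nm


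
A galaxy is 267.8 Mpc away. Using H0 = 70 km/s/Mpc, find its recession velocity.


v = H0 * d = 70 * 267.8 = 18746.0

18746.0 km/s


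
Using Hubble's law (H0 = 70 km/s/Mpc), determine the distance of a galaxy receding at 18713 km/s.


d = v / H0 = 18713 / 70 = 267.3286

267.3286 Mpc


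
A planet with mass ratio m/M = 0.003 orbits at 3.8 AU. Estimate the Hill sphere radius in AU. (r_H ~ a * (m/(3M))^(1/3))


r_H = a * (m/3M)^(1/3) = 3.8 * (0.003/3)^(1/3) = 0.38

0.38 AU


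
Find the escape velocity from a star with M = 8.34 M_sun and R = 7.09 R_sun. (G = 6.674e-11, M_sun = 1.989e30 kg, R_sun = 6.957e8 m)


M = 8.34 * 1.989e30 kg = 1.658826e+31 kg; R = 7.09 * 6.957e8 m = 4.932513e+09 m. v_esc = sqrt(2GM/R) = sqrt(2 * 6.674e-11 * 1.658826e+31 / 4.932513e+09) = 669999.3735

669999.3735 m/s
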